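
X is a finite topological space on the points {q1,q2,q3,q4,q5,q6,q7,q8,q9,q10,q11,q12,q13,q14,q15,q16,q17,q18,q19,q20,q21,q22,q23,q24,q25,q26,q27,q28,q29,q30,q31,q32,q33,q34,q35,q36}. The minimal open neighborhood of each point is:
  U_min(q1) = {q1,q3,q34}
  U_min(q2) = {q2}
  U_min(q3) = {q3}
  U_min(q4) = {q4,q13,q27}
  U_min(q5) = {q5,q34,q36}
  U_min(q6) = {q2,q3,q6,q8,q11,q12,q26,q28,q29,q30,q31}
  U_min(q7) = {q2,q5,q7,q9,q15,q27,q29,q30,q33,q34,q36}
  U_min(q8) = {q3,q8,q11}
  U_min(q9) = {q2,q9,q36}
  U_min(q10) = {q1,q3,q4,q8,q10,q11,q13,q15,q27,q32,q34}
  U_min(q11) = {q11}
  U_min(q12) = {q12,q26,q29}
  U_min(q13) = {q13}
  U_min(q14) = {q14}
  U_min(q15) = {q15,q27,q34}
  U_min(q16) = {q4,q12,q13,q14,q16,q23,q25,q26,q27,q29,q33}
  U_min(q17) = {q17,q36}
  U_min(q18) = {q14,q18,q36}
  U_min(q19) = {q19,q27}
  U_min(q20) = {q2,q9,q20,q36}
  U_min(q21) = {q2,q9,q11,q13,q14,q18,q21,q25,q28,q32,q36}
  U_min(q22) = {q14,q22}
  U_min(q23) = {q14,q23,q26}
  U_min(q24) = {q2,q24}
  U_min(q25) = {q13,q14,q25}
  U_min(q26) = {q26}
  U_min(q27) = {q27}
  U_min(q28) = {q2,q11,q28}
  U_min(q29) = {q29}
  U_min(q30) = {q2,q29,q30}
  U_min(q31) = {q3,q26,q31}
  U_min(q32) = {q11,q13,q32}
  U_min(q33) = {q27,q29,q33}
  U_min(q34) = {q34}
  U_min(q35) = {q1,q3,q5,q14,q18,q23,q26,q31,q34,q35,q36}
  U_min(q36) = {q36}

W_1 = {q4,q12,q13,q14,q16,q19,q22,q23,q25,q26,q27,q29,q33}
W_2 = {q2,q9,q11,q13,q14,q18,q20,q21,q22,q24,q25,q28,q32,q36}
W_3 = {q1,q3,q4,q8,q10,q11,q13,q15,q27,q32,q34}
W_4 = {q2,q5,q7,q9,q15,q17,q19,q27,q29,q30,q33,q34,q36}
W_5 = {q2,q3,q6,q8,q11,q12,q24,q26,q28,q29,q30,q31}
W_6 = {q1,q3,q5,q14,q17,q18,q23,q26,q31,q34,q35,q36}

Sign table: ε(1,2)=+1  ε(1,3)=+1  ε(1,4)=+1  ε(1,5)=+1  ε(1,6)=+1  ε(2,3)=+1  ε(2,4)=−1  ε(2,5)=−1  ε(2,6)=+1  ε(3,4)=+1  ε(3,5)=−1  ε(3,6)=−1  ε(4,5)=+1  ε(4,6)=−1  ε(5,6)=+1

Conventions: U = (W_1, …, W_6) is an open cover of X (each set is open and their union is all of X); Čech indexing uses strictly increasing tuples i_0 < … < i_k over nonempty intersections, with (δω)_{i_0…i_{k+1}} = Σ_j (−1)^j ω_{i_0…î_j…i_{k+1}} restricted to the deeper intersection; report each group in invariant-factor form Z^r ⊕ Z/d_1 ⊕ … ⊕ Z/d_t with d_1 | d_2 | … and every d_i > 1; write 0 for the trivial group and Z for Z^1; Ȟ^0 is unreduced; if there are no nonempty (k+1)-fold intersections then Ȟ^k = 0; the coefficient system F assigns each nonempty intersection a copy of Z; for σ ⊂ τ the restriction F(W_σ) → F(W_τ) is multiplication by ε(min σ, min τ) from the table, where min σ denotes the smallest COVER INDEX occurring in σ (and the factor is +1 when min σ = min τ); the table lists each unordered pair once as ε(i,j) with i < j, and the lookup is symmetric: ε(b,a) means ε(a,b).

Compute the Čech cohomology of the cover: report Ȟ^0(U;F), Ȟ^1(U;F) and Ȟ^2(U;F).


Ȟ^0(U;F) ≅ 0,  Ȟ^1(U;F) ≅ Z/2,  Ȟ^2(U;F) ≅ Z

nerve simplices:
  W12={q13,q14,q22,q25} W13={q4,q13,q27} W14={q19,q27,q29,q33} W15={q12,q26,q29} W16={q14,q23,q26} W23={q11,q13,q32} W24={q2,q9,q36} W25={q2,q11,q24,q28} W26={q14,q18,q36} W34={q15,q27,q34} W35={q3,q8,q11} W36={q1,q3,q34} W45={q2,q29,q30} W46={q5,q17,q34,q36} W56={q3,q26,q31}
  W123={q13} W126={q14} W134={q27} W145={q29} W156={q26} W235={q11} W245={q2} W246={q36} W346={q34} W356={q3}
C dims 6,15,10; δ0: rk 6, SNF 1^5·2; δ1: rk 9, SNF 1^9
degree 0: 6−6−0 = 0 → Ȟ^0 ≅ 0
degree 1: 15−9−6 = 0 plus torsion [2] → Ȟ^1 ≅ Z/2
degree 2: 10−0−9 = 1 → Ȟ^2 ≅ Z


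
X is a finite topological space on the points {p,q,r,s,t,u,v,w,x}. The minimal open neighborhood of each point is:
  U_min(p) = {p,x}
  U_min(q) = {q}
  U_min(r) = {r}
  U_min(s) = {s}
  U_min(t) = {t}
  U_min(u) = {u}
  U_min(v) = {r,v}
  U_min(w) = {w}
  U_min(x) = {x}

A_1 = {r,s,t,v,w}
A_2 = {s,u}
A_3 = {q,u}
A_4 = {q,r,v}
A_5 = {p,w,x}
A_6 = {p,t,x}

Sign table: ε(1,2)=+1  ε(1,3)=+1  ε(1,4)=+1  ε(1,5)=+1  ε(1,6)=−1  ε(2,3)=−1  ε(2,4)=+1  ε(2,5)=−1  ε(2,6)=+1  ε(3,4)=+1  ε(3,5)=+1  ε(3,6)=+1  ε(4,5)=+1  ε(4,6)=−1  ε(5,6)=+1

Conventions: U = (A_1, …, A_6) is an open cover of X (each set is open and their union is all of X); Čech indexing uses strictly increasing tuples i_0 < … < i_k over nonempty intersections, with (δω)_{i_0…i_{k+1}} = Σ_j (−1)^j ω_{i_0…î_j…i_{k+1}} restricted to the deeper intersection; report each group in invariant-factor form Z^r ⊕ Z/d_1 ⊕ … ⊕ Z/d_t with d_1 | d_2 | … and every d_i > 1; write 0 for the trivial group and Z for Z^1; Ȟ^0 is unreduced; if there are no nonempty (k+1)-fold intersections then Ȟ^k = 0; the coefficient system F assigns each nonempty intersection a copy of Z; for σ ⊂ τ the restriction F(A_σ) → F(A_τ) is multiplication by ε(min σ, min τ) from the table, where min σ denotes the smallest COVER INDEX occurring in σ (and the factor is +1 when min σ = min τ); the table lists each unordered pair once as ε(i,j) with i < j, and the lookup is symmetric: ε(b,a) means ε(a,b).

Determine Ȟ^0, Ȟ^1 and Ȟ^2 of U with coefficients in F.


nerve of the cover:
  A12={s} A14={r,v} A15={w} A16={t} A23={u} A34={q} A56={p,x}
C dims 6,7; δ0: rk 6, SNF 1^5·2
Ȟ^0 = (6 − 6) − 0 = 0, so Ȟ^0 ≅ 0
Ȟ^1 = (7 − 0) − 6 = 1 plus torsion [2], so Ȟ^1 ≅ Z ⊕ Z/2
Ȟ^2 = (0 − 0) − 0 = 0, so Ȟ^2 ≅ 0

Ȟ^0 = 0,  Ȟ^1 = Z ⊕ Z/2,  Ȟ^2 = 0


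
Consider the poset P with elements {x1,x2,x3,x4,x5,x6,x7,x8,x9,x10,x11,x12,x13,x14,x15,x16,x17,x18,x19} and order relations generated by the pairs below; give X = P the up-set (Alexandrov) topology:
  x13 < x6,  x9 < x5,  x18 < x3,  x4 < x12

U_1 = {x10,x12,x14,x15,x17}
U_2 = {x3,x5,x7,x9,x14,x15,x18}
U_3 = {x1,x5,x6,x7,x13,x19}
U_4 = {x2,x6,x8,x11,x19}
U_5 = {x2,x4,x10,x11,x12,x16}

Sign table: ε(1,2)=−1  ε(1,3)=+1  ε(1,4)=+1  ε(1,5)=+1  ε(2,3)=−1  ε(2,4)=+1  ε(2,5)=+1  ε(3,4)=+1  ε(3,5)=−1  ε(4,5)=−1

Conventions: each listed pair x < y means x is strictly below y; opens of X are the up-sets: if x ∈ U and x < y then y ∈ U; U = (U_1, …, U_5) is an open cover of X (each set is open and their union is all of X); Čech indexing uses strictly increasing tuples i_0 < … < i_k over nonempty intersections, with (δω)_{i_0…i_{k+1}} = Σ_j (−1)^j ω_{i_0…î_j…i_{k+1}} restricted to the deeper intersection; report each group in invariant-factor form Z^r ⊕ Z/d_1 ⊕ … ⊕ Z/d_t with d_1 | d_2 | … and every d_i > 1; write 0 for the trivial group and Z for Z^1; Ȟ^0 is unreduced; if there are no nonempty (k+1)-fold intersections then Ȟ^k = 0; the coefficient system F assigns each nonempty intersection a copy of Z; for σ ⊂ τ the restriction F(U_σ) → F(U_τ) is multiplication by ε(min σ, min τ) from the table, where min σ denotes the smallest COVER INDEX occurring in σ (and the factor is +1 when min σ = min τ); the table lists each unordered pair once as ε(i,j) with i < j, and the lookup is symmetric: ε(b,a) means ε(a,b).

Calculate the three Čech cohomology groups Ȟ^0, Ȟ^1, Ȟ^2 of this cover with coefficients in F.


Ȟ^0 = 0,  Ȟ^1 = Z/2,  Ȟ^2 = 0

nerve of the cover:
  U12={x14,x15} U15={x10,x12} U23={x5,x7} U34={x6,x19} U45={x2,x11}
C dims 5,5; δ0: rk 5, SNF 1^4·2
Ȟ^0 = (5 − 5) − 0 = 0, so Ȟ^0 ≅ 0
Ȟ^1 = (5 − 0) − 5 = 0 plus torsion [2], so Ȟ^1 ≅ Z/2
Ȟ^2 = (0 − 0) − 0 = 0, so Ȟ^2 ≅ 0


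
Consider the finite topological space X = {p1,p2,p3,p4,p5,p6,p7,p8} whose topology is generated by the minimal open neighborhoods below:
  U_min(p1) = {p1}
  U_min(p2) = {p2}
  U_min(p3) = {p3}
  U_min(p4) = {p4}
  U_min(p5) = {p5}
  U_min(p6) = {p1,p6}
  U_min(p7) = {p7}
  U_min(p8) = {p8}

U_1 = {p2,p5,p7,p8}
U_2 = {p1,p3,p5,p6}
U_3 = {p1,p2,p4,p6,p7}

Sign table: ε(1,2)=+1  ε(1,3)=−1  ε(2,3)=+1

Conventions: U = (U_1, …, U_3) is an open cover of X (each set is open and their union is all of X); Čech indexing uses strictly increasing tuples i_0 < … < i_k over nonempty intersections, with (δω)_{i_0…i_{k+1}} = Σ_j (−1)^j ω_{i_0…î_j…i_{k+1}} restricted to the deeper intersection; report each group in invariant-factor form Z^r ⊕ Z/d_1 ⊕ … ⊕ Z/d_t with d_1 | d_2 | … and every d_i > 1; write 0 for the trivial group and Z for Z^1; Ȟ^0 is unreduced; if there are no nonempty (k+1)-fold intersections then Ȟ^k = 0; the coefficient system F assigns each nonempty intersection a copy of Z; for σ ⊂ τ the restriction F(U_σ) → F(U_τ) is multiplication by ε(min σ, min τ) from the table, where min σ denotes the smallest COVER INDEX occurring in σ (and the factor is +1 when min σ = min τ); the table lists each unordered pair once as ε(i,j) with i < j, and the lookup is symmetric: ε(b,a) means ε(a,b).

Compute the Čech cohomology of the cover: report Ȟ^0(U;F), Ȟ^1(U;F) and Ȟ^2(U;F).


nonempty overlaps:
  U12={p5} U13={p2,p7} U23={p1,p6}
C dims 3,3; δ0: rk 3, SNF 1^2·2
degree 0: 3−3−0 = 0 → Ȟ^0 ≅ 0
degree 1: 3−0−3 = 0 plus torsion [2] → Ȟ^1 ≅ Z/2
degree 2: 0−0−0 = 0 → Ȟ^2 ≅ 0

Ȟ^0 = 0; Ȟ^1 = Z/2; Ȟ^2 = 0


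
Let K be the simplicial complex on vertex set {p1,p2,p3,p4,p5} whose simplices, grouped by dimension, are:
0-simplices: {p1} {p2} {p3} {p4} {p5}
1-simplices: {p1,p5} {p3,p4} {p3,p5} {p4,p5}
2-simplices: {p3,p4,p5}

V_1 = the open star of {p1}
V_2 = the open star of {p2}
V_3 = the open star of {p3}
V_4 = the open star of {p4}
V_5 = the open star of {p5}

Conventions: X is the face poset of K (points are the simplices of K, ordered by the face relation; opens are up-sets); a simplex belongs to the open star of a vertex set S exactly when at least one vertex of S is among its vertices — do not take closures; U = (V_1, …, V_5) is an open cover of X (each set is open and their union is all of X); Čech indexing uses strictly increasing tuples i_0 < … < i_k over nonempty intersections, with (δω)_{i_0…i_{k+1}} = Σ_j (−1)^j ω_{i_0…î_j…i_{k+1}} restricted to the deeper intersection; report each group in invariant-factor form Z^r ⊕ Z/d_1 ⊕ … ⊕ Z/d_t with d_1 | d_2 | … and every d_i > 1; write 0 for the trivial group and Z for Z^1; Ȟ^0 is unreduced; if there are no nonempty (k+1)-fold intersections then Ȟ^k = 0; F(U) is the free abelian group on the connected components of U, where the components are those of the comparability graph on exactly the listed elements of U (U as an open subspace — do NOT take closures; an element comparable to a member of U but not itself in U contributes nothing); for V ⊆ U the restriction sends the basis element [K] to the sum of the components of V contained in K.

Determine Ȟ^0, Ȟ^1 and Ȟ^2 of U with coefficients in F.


Ȟ^0 ≅ Z^2, Ȟ^1 ≅ 0, Ȟ^2 ≅ 0

nerve of the cover:
  V1={{p1},{p1,p5}} V2={{p2}} V3={{p3},{p3,p4},{p3,p5},{p3,p4,p5}} V4={{p4},{p3,p4},{p4,p5},{p3,p4,p5}} V5={{p5},{p1,p5},{p3,p5},{p4,p5},{p3,p4,p5}}
  V15={{p1,p5}} V34={{p3,p4},{p3,p4,p5}} V35={{p3,p5},{p3,p4,p5}} V45={{p4,p5},{p3,p4,p5}}
  V345={{p3,p4,p5}}
components per intersection:
  V1: {{p1},{p1,p5}}
  V2: {{p2}}
  V3: {{p3},{p3,p4},{p3,p5},{p3,p4,p5}}
  V4: {{p4},{p3,p4},{p4,p5},{p3,p4,p5}}
  V5: {{p5},{p1,p5},{p3,p5},{p4,p5},{p3,p4,p5}}
  V15: {{p1,p5}}
  V34: {{p3,p4},{p3,p4,p5}}
  V35: {{p3,p5},{p3,p4,p5}}
  V45: {{p4,p5},{p3,p4,p5}}
  V345: {{p3,p4,p5}}
C dims 5,4,1; δ0: rk 3, SNF 1^3; δ1: rk 1, SNF 1^1
Ȟ^0 = (5 − 3) − 0 = 2, so Ȟ^0 ≅ Z^2
Ȟ^1 = (4 − 1) − 3 = 0, so Ȟ^1 ≅ 0
Ȟ^2 = (1 − 0) − 1 = 0, so Ȟ^2 ≅ 0


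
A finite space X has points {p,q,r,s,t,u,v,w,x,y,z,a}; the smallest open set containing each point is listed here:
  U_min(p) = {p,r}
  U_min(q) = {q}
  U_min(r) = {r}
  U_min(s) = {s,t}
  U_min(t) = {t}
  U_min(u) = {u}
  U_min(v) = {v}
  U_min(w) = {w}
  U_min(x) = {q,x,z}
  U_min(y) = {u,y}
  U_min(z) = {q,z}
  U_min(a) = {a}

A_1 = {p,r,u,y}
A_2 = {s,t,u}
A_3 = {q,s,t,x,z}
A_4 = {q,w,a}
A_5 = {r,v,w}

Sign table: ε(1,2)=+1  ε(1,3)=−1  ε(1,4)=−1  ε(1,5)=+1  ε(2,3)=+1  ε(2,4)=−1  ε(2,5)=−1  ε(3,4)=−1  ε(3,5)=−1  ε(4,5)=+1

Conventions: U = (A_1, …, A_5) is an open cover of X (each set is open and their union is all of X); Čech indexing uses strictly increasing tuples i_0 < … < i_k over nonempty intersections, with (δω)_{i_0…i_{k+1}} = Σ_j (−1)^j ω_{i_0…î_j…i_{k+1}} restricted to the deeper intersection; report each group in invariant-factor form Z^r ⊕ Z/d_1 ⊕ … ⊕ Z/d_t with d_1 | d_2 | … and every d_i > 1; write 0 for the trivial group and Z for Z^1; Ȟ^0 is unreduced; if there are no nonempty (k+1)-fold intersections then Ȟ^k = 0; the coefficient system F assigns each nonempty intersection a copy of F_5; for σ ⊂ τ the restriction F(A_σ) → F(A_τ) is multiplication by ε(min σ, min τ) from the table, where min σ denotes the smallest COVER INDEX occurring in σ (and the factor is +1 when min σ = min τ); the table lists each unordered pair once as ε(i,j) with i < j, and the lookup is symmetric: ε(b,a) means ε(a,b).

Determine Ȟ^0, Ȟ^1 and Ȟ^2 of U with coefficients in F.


Ȟ^0 ≅ 0; Ȟ^1 ≅ 0; Ȟ^2 ≅ 0

nerve of the cover:
  A12={u} A15={r} A23={s,t} A34={q} A45={w}
C dims 5,5; δ0: rk_F5 5
Ȟ^0 = (5 − 5) − 0 = 0, so Ȟ^0 ≅ 0
Ȟ^1 = (5 − 0) − 5 = 0, so Ȟ^1 ≅ 0
Ȟ^2 = (0 − 0) − 0 = 0, so Ȟ^2 ≅ 0


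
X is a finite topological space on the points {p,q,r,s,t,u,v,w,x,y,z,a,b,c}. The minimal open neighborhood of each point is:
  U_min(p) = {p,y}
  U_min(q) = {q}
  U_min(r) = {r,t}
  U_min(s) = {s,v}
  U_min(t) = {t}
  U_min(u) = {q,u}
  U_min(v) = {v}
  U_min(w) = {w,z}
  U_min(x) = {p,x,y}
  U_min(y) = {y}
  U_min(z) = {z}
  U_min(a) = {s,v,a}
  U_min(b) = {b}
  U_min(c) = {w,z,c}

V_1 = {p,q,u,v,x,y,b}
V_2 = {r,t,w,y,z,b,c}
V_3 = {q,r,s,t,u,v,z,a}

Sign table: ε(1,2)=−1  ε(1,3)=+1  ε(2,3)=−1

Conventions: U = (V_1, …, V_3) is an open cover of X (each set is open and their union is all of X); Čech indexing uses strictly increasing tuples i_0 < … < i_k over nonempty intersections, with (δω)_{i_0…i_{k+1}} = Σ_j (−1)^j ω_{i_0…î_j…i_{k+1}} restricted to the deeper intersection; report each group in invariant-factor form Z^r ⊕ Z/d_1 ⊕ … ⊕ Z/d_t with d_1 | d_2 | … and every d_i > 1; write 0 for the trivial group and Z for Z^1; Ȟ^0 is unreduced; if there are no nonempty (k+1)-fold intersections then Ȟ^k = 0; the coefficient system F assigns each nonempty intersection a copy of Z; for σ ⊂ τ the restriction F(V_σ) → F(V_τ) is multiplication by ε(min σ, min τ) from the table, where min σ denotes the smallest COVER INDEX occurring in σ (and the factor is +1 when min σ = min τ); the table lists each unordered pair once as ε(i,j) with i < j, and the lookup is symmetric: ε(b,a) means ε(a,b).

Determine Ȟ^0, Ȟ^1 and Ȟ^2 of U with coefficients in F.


nerve simplices:
  V12={y,b} V13={q,u,v} V23={r,t,z}
C dims 3,3; δ0: rk 2, SNF 1^2
degree 0: 3−2−0 = 1 → Ȟ^0 ≅ Z
degree 1: 3−0−2 = 1 → Ȟ^1 ≅ Z
degree 2: 0−0−0 = 0 → Ȟ^2 ≅ 0

Ȟ^0 ≅ Z, Ȟ^1 ≅ Z and Ȟ^2 ≅ 0


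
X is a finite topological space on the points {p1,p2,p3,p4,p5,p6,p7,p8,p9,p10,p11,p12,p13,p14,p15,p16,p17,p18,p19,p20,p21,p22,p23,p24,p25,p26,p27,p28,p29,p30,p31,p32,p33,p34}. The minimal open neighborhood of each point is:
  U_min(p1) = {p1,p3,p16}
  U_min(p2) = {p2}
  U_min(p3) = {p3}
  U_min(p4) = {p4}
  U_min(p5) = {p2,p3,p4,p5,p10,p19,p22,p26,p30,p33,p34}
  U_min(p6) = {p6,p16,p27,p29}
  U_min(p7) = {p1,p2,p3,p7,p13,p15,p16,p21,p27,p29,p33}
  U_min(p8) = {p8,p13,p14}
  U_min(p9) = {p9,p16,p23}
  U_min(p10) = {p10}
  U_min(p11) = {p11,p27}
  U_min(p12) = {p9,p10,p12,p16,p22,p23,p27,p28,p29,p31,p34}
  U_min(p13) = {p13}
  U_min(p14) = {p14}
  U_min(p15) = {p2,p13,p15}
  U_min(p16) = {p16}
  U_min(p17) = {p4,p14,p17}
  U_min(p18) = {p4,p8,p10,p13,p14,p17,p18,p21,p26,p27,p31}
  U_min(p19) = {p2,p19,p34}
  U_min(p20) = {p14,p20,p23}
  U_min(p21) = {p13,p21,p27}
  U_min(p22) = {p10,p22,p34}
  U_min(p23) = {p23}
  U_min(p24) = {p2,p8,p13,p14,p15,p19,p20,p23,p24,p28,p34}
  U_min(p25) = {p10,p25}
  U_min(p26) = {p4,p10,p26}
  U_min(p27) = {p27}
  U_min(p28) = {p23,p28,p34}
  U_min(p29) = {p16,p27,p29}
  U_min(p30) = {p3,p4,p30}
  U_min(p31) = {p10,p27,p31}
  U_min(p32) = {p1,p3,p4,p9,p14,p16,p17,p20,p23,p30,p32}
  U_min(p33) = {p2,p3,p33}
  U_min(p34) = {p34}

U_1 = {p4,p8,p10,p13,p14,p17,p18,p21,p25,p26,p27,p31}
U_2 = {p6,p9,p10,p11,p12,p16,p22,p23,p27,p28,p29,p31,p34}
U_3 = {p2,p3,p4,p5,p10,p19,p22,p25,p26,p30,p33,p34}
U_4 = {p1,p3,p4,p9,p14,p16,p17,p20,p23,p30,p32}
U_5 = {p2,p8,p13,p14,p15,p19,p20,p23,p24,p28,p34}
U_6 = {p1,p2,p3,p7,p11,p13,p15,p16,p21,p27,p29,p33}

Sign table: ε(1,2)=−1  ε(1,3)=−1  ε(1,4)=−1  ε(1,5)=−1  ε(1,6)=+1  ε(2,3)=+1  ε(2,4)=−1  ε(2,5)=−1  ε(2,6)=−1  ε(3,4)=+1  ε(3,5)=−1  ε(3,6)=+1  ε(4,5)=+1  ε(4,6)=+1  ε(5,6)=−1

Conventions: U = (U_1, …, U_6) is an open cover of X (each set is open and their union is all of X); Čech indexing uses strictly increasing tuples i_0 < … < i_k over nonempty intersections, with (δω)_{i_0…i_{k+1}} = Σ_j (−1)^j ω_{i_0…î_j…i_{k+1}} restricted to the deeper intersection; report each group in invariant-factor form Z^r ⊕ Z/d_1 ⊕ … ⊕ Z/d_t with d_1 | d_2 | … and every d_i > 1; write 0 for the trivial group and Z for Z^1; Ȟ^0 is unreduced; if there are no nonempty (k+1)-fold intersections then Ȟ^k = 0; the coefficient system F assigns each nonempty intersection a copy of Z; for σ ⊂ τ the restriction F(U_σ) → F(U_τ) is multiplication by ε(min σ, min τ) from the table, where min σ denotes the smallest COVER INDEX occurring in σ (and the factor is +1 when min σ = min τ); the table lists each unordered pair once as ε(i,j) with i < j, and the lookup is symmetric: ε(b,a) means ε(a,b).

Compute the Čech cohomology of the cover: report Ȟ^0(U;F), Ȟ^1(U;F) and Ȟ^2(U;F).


Ȟ^0(U;F) ≅ 0; Ȟ^1(U;F) ≅ Z/2; Ȟ^2(U;F) ≅ Z

nonempty intersections:
  U12={p10,p27,p31} U13={p4,p10,p25,p26} U14={p4,p14,p17} U15={p8,p13,p14} U16={p13,p21,p27} U23={p10,p22,p34} U24={p9,p16,p23} U25={p23,p28,p34} U26={p11,p16,p27,p29} U34={p3,p4,p30} U35={p2,p19,p34} U36={p2,p3,p33} U45={p14,p20,p23} U46={p1,p3,p16} U56={p2,p13,p15}
  U123={p10} U126={p27} U134={p4} U145={p14} U156={p13} U235={p34} U245={p23} U246={p16} U346={p3} U356={p2}
C dims 6,15,10; δ0: rk 6, SNF 1^5·2; δ1: rk 9, SNF 1^9
Ȟ^0: (6−6)−0=0 ⇒ 0
Ȟ^1: (15−9)−6=0 plus torsion [2] ⇒ Z/2
Ȟ^2: (10−0)−9=1 ⇒ Z


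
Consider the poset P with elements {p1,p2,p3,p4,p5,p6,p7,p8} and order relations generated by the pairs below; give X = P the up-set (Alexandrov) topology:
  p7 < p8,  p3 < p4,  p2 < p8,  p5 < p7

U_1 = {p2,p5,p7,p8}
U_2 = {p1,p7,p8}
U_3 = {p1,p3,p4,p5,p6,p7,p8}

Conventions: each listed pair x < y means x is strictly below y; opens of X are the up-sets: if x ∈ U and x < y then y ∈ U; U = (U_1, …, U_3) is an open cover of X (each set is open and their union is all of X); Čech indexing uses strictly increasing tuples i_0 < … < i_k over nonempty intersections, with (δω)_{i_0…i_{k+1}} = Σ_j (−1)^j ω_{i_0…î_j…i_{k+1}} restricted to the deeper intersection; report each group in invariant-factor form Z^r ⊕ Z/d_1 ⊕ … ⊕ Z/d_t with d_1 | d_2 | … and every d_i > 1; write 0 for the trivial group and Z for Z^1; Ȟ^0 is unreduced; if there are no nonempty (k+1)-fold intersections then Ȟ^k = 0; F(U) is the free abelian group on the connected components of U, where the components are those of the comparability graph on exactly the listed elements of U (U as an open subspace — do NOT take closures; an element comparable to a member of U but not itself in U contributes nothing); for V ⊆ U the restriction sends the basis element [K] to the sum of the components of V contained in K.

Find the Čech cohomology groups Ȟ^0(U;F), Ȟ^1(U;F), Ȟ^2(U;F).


Ȟ^0(U;F) ≅ Z^4, Ȟ^1(U;F) ≅ 0 and Ȟ^2(U;F) ≅ 0

nonempty intersections:
  U12={p7,p8} U13={p5,p7,p8} U23={p1,p7,p8}
  U123={p7,p8}
components per intersection:
  U1: {p2,p5,p7,p8}
  U2: {p1} {p7,p8}
  U3: {p1} {p3,p4} {p5,p7,p8} {p6}
  U12: {p7,p8}
  U13: {p5,p7,p8}
  U23: {p1} {p7,p8}
  U123: {p7,p8}
C dims 7,4,1; δ0: rk 3, SNF 1^3; δ1: rk 1, SNF 1^1
Ȟ^0: (7−3)−0=4 ⇒ Z^4
Ȟ^1: (4−1)−3=0 ⇒ 0
Ȟ^2: (1−0)−1=0 ⇒ 0


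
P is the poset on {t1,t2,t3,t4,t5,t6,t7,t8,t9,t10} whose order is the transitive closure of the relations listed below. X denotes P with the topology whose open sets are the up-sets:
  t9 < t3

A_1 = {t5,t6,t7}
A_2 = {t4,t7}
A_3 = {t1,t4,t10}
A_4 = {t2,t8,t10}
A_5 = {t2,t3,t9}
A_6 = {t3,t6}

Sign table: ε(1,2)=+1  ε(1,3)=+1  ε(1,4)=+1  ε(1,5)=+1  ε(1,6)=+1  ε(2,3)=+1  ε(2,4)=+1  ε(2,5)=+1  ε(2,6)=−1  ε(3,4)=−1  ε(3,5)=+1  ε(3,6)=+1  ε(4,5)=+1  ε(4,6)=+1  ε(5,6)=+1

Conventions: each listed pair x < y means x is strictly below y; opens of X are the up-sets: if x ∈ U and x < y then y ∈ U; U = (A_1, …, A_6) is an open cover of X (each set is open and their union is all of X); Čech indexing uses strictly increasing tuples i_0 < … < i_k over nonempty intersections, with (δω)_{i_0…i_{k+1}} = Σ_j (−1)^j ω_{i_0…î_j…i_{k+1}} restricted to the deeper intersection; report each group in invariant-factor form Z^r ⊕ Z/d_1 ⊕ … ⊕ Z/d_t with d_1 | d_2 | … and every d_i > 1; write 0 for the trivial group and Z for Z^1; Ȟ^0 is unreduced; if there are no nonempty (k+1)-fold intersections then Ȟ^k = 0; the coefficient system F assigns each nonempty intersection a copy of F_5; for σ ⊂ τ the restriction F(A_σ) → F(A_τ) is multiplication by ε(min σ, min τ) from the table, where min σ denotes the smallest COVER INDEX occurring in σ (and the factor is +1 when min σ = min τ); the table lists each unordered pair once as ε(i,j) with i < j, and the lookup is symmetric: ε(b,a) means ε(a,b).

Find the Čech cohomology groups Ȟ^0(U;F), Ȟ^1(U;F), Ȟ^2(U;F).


Ȟ^0(U;F) ≅ 0, Ȟ^1(U;F) ≅ 0, Ȟ^2(U;F) ≅ 0

cover nerve:
  A12={t7} A16={t6} A23={t4} A34={t10} A45={t2} A56={t3}
C dims 6,6; δ0: rk_F5 6
Ȟ^0: (6−6)−0=0 ⇒ 0
Ȟ^1: (6−0)−6=0 ⇒ 0
Ȟ^2: (0−0)−0=0 ⇒ 0


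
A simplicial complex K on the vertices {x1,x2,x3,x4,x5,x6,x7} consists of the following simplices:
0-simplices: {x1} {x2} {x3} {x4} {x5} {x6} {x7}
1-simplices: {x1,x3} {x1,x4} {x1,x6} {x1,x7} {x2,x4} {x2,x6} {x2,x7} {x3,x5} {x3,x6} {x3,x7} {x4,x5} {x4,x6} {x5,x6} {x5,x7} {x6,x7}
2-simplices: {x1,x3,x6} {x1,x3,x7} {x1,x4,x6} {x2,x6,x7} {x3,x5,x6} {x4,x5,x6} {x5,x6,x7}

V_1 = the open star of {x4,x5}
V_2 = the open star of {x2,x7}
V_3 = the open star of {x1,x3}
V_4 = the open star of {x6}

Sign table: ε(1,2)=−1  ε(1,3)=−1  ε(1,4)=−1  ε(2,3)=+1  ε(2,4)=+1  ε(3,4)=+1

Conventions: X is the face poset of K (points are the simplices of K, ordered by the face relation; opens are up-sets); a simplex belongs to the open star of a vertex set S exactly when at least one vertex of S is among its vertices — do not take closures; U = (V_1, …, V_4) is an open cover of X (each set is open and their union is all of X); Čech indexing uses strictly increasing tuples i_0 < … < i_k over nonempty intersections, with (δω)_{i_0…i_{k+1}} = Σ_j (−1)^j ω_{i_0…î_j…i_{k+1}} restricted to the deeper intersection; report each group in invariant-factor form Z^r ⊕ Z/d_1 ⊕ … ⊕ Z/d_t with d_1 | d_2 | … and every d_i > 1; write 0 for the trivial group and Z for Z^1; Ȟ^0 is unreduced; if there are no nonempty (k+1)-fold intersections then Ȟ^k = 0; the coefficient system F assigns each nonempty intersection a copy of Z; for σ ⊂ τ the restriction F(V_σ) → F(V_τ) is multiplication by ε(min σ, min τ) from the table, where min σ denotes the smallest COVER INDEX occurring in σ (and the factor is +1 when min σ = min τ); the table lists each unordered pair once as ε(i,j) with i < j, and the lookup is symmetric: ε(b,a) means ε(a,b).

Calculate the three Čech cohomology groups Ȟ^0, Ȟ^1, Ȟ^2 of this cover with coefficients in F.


nonempty intersections:
  V1={{x4},{x5},{x1,x4},{x2,x4},{x3,x5},{x4,x5},{x4,x6},{x5,x6},{x5,x7},{x1,x4,x6},{x3,x5,x6},{x4,x5,x6},{x5,x6,x7}} V2={{x2},{x7},{x1,x7},{x2,x4},{x2,x6},{x2,x7},{x3,x7},{x5,x7},{x6,x7},{x1,x3,x7},{x2,x6,x7},{x5,x6,x7}} V3={{x1},{x3},{x1,x3},{x1,x4},{x1,x6},{x1,x7},{x3,x5},{x3,x6},{x3,x7},{x1,x3,x6},{x1,x3,x7},{x1,x4,x6},{x3,x5,x6}} V4={{x6},{x1,x6},{x2,x6},{x3,x6},{x4,x6},{x5,x6},{x6,x7},{x1,x3,x6},{x1,x4,x6},{x2,x6,x7},{x3,x5,x6},{x4,x5,x6},{x5,x6,x7}}
  V12={{x2,x4},{x5,x7},{x5,x6,x7}} V13={{x1,x4},{x3,x5},{x1,x4,x6},{x3,x5,x6}} V14={{x4,x6},{x5,x6},{x1,x4,x6},{x3,x5,x6},{x4,x5,x6},{x5,x6,x7}} V23={{x1,x7},{x3,x7},{x1,x3,x7}} V24={{x2,x6},{x6,x7},{x2,x6,x7},{x5,x6,x7}} V34={{x1,x6},{x3,x6},{x1,x3,x6},{x1,x4,x6},{x3,x5,x6}}
  V124={{x5,x6,x7}} V134={{x1,x4,x6},{x3,x5,x6}}
C dims 4,6,2; δ0: rk 3, SNF 1^3; δ1: rk 2, SNF 1^2
Ȟ^0: (4−3)−0=1 ⇒ Z
Ȟ^1: (6−2)−3=1 ⇒ Z
Ȟ^2: (2−0)−2=0 ⇒ 0

Ȟ^0 = Z; Ȟ^1 = Z; Ȟ^2 = 0


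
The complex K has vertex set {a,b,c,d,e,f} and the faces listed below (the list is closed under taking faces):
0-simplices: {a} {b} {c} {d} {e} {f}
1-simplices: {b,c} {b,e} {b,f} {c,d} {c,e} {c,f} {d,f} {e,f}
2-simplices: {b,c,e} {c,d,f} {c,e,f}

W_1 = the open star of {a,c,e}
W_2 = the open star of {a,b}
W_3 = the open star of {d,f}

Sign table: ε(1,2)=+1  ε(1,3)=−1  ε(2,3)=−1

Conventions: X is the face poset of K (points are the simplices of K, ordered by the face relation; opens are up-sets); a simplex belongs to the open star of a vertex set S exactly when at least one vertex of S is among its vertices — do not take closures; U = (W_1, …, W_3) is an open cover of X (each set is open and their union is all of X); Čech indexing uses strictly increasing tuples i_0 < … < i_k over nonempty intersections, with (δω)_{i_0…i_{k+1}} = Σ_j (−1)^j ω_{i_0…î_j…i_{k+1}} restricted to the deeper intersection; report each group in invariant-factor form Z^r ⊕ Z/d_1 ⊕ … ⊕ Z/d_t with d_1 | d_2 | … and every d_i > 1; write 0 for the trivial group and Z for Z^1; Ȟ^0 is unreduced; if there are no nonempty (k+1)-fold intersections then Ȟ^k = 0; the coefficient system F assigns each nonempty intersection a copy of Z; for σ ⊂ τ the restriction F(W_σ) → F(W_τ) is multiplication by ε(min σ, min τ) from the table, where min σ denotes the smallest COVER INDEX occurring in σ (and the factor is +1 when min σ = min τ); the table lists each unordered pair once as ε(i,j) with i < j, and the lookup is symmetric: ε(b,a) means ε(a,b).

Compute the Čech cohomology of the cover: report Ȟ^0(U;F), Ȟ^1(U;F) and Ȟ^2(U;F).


cover nerve:
  W1={{a},{c},{e},{b,c},{b,e},{c,d},{c,e},{c,f},{e,f},{b,c,e},{c,d,f},{c,e,f}} W2={{a},{b},{b,c},{b,e},{b,f},{b,c,e}} W3={{d},{f},{b,f},{c,d},{c,f},{d,f},{e,f},{c,d,f},{c,e,f}}
  W12={{a},{b,c},{b,e},{b,c,e}} W13={{c,d},{c,f},{e,f},{c,d,f},{c,e,f}} W23={{b,f}}
C dims 3,3; δ0: rk 2, SNF 1^2
Ȟ^0: (3−2)−0=1 ⇒ Z
Ȟ^1: (3−0)−2=1 ⇒ Z
Ȟ^2: (0−0)−0=0 ⇒ 0

Ȟ^0 = Z, Ȟ^1 = Z, Ȟ^2 = 0


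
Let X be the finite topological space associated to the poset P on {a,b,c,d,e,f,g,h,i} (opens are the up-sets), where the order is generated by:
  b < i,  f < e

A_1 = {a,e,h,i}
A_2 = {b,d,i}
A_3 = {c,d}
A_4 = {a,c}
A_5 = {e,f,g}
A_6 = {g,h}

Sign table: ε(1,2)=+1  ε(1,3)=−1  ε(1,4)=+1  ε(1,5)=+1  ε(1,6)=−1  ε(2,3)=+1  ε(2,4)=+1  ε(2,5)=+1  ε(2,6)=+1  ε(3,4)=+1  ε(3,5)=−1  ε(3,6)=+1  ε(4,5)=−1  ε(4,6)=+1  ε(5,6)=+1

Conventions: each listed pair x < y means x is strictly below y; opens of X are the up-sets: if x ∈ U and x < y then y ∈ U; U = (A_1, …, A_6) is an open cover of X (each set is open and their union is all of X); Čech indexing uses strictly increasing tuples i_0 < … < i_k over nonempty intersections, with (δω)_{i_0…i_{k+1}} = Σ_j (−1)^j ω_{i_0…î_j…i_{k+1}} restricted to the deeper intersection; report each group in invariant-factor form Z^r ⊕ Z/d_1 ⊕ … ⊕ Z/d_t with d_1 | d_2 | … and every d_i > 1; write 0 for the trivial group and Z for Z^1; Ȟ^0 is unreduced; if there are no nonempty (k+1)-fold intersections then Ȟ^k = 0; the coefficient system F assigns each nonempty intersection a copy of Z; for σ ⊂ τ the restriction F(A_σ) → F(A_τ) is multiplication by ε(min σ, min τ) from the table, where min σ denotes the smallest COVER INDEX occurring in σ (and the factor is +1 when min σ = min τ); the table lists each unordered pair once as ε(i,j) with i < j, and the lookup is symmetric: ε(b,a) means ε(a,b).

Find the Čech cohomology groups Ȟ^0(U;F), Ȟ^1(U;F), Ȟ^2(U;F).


Ȟ^0(U;F) ≅ 0; Ȟ^1(U;F) ≅ Z ⊕ Z/2; Ȟ^2(U;F) ≅ 0

nerve simplices:
  A12={i} A14={a} A15={e} A16={h} A23={d} A34={c} A56={g}
C dims 6,7; δ0: rk 6, SNF 1^5·2
degree 0: 6−6−0 = 0 → Ȟ^0 ≅ 0
degree 1: 7−0−6 = 1 plus torsion [2] → Ȟ^1 ≅ Z ⊕ Z/2
degree 2: 0−0−0 = 0 → Ȟ^2 ≅ 0


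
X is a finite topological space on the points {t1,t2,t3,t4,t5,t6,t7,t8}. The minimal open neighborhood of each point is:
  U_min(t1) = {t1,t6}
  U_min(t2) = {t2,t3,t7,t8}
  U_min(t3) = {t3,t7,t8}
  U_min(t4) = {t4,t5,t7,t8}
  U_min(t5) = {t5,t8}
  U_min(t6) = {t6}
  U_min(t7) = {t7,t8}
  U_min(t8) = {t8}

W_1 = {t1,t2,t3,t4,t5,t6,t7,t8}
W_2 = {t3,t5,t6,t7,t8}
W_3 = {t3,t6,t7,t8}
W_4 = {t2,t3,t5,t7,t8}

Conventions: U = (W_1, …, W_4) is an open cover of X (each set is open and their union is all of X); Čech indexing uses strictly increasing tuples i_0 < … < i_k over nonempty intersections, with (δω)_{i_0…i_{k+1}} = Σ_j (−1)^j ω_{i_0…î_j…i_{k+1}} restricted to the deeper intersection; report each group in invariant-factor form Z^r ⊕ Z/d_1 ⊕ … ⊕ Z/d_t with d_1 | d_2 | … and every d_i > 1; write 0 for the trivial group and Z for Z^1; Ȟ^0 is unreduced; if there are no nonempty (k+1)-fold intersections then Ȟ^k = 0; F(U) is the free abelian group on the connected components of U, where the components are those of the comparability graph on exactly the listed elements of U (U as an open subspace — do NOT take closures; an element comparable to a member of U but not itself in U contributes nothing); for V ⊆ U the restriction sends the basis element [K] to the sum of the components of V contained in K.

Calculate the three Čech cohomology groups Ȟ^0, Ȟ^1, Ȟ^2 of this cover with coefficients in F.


cover nerve:
  W12={t3,t5,t6,t7,t8} W13={t3,t6,t7,t8} W14={t2,t3,t5,t7,t8} W23={t3,t6,t7,t8} W24={t3,t5,t7,t8} W34={t3,t7,t8}
  W123={t3,t6,t7,t8} W124={t3,t5,t7,t8} W134={t3,t7,t8} W234={t3,t7,t8}
  W1234={t3,t7,t8}
components per intersection:
  W1: {t1,t6} {t2,t3,t4,t5,t7,t8}
  W2: {t3,t5,t7,t8} {t6}
  W3: {t3,t7,t8} {t6}
  W4: {t2,t3,t5,t7,t8}
  W12: {t3,t5,t7,t8} {t6}
  W13: {t3,t7,t8} {t6}
  W14: {t2,t3,t5,t7,t8}
  W23: {t3,t7,t8} {t6}
  W24: {t3,t5,t7,t8}
  W34: {t3,t7,t8}
  W123: {t3,t7,t8} {t6}
  W124: {t3,t5,t7,t8}
  W134: {t3,t7,t8}
  W234: {t3,t7,t8}
  W1234: {t3,t7,t8}
C dims 7,9,5,1; δ0: rk 5, SNF 1^5; δ1: rk 4, SNF 1^4; δ2: rk 1, SNF 1^1
Ȟ^0: (7−5)−0=2 ⇒ Z^2
Ȟ^1: (9−4)−5=0 ⇒ 0
Ȟ^2: (5−1)−4=0 ⇒ 0

Ȟ^0(U;F) ≅ Z^2,  Ȟ^1(U;F) ≅ 0,  Ȟ^2(U;F) ≅ 0


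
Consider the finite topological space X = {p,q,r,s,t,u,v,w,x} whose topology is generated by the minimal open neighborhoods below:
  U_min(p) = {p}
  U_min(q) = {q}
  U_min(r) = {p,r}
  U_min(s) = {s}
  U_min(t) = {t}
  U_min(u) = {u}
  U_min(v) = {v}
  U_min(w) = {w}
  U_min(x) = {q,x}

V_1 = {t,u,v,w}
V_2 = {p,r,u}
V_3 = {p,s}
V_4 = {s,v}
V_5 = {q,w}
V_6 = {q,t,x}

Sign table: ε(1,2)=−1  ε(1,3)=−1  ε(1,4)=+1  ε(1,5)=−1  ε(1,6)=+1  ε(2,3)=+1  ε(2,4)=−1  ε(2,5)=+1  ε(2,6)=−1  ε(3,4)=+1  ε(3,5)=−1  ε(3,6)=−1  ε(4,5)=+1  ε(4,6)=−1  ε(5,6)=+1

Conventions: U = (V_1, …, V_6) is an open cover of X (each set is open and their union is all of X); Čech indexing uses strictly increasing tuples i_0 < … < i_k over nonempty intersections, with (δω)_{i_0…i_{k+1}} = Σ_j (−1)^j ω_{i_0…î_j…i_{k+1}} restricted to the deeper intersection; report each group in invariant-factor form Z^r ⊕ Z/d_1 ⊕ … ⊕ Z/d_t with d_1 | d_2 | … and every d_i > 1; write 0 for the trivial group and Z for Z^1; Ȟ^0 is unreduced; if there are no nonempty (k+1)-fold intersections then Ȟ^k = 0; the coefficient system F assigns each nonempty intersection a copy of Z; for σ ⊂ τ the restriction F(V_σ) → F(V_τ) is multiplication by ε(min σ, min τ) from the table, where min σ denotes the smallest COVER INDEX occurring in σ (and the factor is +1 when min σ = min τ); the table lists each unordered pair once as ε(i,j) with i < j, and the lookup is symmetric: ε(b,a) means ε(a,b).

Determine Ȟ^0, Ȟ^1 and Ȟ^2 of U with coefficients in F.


Ȟ^0 = 0; Ȟ^1 = Z ⊕ Z/2; Ȟ^2 = 0

intersection data:
  V12={u} V14={v} V15={w} V16={t} V23={p} V34={s} V56={q}
C dims 6,7; δ0: rk 6, SNF 1^5·2
Ȟ^0 = (6 − 6) − 0 = 0, so Ȟ^0 ≅ 0
Ȟ^1 = (7 − 0) − 6 = 1 plus torsion [2], so Ȟ^1 ≅ Z ⊕ Z/2
Ȟ^2 = (0 − 0) − 0 = 0, so Ȟ^2 ≅ 0


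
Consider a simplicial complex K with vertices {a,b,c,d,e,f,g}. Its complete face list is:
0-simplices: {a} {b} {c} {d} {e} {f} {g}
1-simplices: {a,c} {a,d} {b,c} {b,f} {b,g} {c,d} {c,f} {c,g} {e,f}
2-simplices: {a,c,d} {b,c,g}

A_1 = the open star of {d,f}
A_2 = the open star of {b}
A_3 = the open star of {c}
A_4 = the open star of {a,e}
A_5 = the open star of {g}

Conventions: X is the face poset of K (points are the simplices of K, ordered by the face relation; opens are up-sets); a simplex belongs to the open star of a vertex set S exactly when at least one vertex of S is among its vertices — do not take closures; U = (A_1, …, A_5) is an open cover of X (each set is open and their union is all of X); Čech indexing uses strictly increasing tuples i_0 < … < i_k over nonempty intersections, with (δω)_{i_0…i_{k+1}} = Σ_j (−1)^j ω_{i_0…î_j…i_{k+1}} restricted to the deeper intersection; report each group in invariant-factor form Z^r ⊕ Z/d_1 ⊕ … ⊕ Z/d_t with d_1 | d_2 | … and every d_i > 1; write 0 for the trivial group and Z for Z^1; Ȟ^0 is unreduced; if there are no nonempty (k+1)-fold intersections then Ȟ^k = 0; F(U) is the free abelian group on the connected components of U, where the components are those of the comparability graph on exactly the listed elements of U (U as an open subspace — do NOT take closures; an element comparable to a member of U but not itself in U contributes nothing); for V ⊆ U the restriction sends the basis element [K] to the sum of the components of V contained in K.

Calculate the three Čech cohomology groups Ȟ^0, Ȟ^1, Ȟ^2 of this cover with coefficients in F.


Ȟ^0 = Z, Ȟ^1 = Z and Ȟ^2 = 0

nerve of the cover:
  A1={{d},{f},{a,d},{b,f},{c,d},{c,f},{e,f},{a,c,d}} A2={{b},{b,c},{b,f},{b,g},{b,c,g}} A3={{c},{a,c},{b,c},{c,d},{c,f},{c,g},{a,c,d},{b,c,g}} A4={{a},{e},{a,c},{a,d},{e,f},{a,c,d}} A5={{g},{b,g},{c,g},{b,c,g}}
  A12={{b,f}} A13={{c,d},{c,f},{a,c,d}} A14={{a,d},{e,f},{a,c,d}} A23={{b,c},{b,c,g}} A25={{b,g},{b,c,g}} A34={{a,c},{a,c,d}} A35={{c,g},{b,c,g}}
  A134={{a,c,d}} A235={{b,c,g}}
components per intersection:
  A1: {{d},{a,d},{c,d},{a,c,d}} {{f},{b,f},{c,f},{e,f}}
  A2: {{b},{b,c},{b,f},{b,g},{b,c,g}}
  A3: {{c},{a,c},{b,c},{c,d},{c,f},{c,g},{a,c,d},{b,c,g}}
  A4: {{a},{a,c},{a,d},{a,c,d}} {{e},{e,f}}
  A5: {{g},{b,g},{c,g},{b,c,g}}
  A12: {{b,f}}
  A13: {{c,d},{a,c,d}} {{c,f}}
  A14: {{a,d},{a,c,d}} {{e,f}}
  A23: {{b,c},{b,c,g}}
  A25: {{b,g},{b,c,g}}
  A34: {{a,c},{a,c,d}}
  A35: {{c,g},{b,c,g}}
  A134: {{a,c,d}}
  A235: {{b,c,g}}
C dims 7,9,2; δ0: rk 6, SNF 1^6; δ1: rk 2, SNF 1^2
Ȟ^0 = (7 − 6) − 0 = 1, so Ȟ^0 ≅ Z
Ȟ^1 = (9 − 2) − 6 = 1, so Ȟ^1 ≅ Z
Ȟ^2 = (2 − 0) − 2 = 0, so Ȟ^2 ≅ 0


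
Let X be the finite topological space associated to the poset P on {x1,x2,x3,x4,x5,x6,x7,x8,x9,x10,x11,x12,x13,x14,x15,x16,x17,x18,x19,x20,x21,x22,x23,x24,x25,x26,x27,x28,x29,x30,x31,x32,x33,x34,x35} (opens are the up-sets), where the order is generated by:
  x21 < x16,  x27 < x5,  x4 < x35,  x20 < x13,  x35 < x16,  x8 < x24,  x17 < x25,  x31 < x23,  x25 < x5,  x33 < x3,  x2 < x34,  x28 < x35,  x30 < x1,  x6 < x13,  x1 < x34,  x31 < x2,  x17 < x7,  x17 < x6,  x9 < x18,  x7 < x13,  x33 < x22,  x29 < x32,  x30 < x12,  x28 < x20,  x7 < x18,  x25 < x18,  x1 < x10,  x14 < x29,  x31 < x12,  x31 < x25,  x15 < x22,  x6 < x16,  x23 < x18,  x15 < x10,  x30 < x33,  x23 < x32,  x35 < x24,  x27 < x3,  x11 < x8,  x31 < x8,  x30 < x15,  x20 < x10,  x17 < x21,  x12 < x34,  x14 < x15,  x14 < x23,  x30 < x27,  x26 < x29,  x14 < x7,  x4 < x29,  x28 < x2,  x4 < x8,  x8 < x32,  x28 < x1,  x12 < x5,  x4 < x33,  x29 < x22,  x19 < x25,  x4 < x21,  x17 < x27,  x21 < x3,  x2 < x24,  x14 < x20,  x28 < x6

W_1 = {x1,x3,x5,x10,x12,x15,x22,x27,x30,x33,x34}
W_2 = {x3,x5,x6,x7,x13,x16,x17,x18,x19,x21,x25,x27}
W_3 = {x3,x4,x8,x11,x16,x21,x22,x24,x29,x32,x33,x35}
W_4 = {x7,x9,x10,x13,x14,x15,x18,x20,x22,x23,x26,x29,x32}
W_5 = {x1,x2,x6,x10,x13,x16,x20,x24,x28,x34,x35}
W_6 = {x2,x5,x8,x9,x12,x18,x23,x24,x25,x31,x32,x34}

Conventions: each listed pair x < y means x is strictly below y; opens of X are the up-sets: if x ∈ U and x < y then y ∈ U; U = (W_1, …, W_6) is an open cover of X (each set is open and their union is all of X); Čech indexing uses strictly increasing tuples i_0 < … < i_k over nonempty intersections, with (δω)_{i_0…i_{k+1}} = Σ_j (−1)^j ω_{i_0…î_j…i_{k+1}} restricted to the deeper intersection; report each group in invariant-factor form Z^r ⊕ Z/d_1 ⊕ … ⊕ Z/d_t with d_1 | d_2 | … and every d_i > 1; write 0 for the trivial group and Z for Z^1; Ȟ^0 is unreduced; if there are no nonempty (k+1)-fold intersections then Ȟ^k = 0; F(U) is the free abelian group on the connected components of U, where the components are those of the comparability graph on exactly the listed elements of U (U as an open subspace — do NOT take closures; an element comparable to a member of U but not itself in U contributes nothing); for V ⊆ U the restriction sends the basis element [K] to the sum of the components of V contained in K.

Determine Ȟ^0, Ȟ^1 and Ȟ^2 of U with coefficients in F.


nerve simplices:
  W12={x3,x5,x27} W13={x3,x22,x33} W14={x10,x15,x22} W15={x1,x10,x34} W16={x5,x12,x34} W23={x3,x16,x21} W24={x7,x13,x18} W25={x6,x13,x16} W26={x5,x18,x25} W34={x22,x29,x32} W35={x16,x24,x35} W36={x8,x24,x32} W45={x10,x13,x20} W46={x9,x18,x23,x32} W56={x2,x24,x34}
  W123={x3} W126={x5} W134={x22} W145={x10} W156={x34} W235={x16} W245={x13} W246={x18} W346={x32} W356={x24}
components per intersection:
  W1: {x1,x3,x5,x10,x12,x15,x22,x27,x30,x33,x34}
  W2: {x3,x5,x6,x7,x13,x16,x17,x18,x19,x21,x25,x27}
  W3: {x3,x4,x8,x11,x16,x21,x22,x24,x29,x32,x33,x35}
  W4: {x7,x9,x10,x13,x14,x15,x18,x20,x22,x23,x26,x29,x32}
  W5: {x1,x2,x6,x10,x13,x16,x20,x24,x28,x34,x35}
  W6: {x2,x5,x8,x9,x12,x18,x23,x24,x25,x31,x32,x34}
  W12: {x3,x5,x27}
  W13: {x3,x22,x33}
  W14: {x10,x15,x22}
  W15: {x1,x10,x34}
  W16: {x5,x12,x34}
  W23: {x3,x16,x21}
  W24: {x7,x13,x18}
  W25: {x6,x13,x16}
  W26: {x5,x18,x25}
  W34: {x22,x29,x32}
  W35: {x16,x24,x35}
  W36: {x8,x24,x32}
  W45: {x10,x13,x20}
  W46: {x9,x18,x23,x32}
  W56: {x2,x24,x34}
  W123: {x3}
  W126: {x5}
  W134: {x22}
  W145: {x10}
  W156: {x34}
  W235: {x16}
  W245: {x13}
  W246: {x18}
  W346: {x32}
  W356: {x24}
C dims 6,15,10; δ0: rk 5, SNF 1^5; δ1: rk 10, SNF 1^9·2
degree 0: 6−5−0 = 1 → Ȟ^0 ≅ Z
degree 1: 15−10−5 = 0 → Ȟ^1 ≅ 0
degree 2: 10−0−10 = 0 plus torsion [2] → Ȟ^2 ≅ Z/2

Ȟ^0 ≅ Z, Ȟ^1 ≅ 0 and Ȟ^2 ≅ Z/2


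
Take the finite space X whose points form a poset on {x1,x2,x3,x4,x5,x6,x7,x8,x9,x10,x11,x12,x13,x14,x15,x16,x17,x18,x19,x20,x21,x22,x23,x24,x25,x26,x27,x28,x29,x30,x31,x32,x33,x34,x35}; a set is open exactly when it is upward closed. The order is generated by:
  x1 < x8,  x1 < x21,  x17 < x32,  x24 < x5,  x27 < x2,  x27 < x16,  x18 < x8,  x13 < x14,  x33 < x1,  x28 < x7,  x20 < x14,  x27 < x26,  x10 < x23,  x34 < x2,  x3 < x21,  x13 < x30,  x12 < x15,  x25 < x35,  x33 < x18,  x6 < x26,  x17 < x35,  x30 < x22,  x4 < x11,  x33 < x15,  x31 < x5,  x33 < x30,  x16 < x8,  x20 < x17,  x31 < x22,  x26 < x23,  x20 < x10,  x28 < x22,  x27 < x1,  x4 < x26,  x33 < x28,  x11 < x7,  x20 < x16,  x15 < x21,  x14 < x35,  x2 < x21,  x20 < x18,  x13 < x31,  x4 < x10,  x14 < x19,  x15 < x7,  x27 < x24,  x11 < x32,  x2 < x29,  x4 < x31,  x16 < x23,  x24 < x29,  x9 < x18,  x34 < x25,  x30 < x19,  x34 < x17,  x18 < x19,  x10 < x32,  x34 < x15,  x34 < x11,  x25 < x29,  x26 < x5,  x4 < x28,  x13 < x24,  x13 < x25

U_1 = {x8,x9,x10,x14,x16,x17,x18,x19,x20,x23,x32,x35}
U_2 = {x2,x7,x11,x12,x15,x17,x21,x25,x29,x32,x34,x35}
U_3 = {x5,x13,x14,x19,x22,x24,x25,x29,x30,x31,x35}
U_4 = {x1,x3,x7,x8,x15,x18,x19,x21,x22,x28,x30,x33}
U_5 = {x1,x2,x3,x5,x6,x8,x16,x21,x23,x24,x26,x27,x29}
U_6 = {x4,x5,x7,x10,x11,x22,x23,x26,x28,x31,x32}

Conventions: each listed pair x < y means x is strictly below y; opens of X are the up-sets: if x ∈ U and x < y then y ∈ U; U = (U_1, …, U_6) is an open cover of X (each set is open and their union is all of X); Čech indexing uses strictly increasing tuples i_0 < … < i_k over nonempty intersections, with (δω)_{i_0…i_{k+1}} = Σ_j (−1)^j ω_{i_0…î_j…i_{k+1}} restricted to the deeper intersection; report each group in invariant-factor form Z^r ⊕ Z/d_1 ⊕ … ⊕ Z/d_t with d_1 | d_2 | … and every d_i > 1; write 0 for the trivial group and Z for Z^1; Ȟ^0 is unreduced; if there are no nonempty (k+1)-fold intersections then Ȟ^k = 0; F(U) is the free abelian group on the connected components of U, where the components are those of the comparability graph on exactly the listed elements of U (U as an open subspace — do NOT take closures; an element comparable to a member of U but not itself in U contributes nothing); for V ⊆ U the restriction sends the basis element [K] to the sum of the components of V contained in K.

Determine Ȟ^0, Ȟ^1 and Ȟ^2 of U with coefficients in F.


Ȟ^0 ≅ Z; Ȟ^1 ≅ 0; Ȟ^2 ≅ Z/2

intersection data:
  U12={x17,x32,x35} U13={x14,x19,x35} U14={x8,x18,x19} U15={x8,x16,x23} U16={x10,x23,x32} U23={x25,x29,x35} U24={x7,x15,x21} U25={x2,x21,x29} U26={x7,x11,x32} U34={x19,x22,x30} U35={x5,x24,x29} U36={x5,x22,x31} U45={x1,x3,x8,x21} U46={x7,x22,x28} U56={x5,x23,x26}
  U123={x35} U126={x32} U134={x19} U145={x8} U156={x23} U235={x29} U245={x21} U246={x7} U346={x22} U356={x5}
components per intersection:
  U1: {x8,x9,x10,x14,x16,x17,x18,x19,x20,x23,x32,x35}
  U2: {x2,x7,x11,x12,x15,x17,x21,x25,x29,x32,x34,x35}
  U3: {x5,x13,x14,x19,x22,x24,x25,x29,x30,x31,x35}
  U4: {x1,x3,x7,x8,x15,x18,x19,x21,x22,x28,x30,x33}
  U5: {x1,x2,x3,x5,x6,x8,x16,x21,x23,x24,x26,x27,x29}
  U6: {x4,x5,x7,x10,x11,x22,x23,x26,x28,x31,x32}
  U12: {x17,x32,x35}
  U13: {x14,x19,x35}
  U14: {x8,x18,x19}
  U15: {x8,x16,x23}
  U16: {x10,x23,x32}
  U23: {x25,x29,x35}
  U24: {x7,x15,x21}
  U25: {x2,x21,x29}
  U26: {x7,x11,x32}
  U34: {x19,x22,x30}
  U35: {x5,x24,x29}
  U36: {x5,x22,x31}
  U45: {x1,x3,x8,x21}
  U46: {x7,x22,x28}
  U56: {x5,x23,x26}
  U123: {x35}
  U126: {x32}
  U134: {x19}
  U145: {x8}
  U156: {x23}
  U235: {x29}
  U245: {x21}
  U246: {x7}
  U346: {x22}
  U356: {x5}
C dims 6,15,10; δ0: rk 5, SNF 1^5; δ1: rk 10, SNF 1^9·2
Ȟ^0 = (6 − 5) − 0 = 1, so Ȟ^0 ≅ Z
Ȟ^1 = (15 − 10) − 5 = 0, so Ȟ^1 ≅ 0
Ȟ^2 = (10 − 0) − 10 = 0 plus torsion [2], so Ȟ^2 ≅ Z/2
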